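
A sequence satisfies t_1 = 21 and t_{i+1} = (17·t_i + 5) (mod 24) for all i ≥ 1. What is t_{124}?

20

We have t_1 = 21; t_2 = 2; t_3 = 15; t_4 = 20; t_5 = 9; t_6 = 14; t_7 = 3; t_8 = 8; t_9 = 21.
Since t_9 = t_1 = 21, the sequence is periodic with period 8.
So t_{124} = t_{1 + ((124-1) mod 8)} = t_4 = 20.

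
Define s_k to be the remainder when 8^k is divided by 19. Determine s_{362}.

7

s_1 = 8,  s_2 = 7,  s_3 = 18,  s_4 = 11,  s_5 = 12,  s_6 = 1,  s_7 = 8.
Since s_7 = s_1 = 8, the sequence is periodic with period 6.
(362 - 1) mod 6 = 1, so s_{362} = s_2 = 7.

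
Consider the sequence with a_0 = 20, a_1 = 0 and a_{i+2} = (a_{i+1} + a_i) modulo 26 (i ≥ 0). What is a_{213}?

6

Computing terms: a_0 = 20; a_1 = 0; a_2 = 20; a_3 = 20; a_4 = 14; a_5 = 8; a_6 = 22; a_7 = 4; a_8 = 0; a_9 = 4; a_{10} = 4; a_{11} = 8; a_{12} = 12; a_{13} = 20; a_{14} = 6; a_{15} = 0; a_{16} = 6; a_{17} = 6; a_{18} = 12; a_{19} = 18; a_{20} = 4; a_{21} = 22; a_{22} = 0; a_{23} = 22; a_{24} = 22; a_{25} = 18; a_{26} = 14; a_{27} = 6; a_{28} = 20; a_{29} = 0.
Since (a_{28}, a_{29}) = (a_0, a_1) = (20, 0) (two consecutive terms determine the rest), the sequence is periodic with period 28.
So a_{213} = a_{0 + ((213-0) mod 28)} = a_{17} = 6.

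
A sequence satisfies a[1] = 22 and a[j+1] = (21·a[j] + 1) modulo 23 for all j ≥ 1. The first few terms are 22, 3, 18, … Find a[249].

7

Computing terms: a[1] = 22,  a[2] = 3,  a[3] = 18,  a[4] = 11,  a[5] = 2,  a[6] = 20,  a[7] = 7,  a[8] = 10,  a[9] = 4,  a[10] = 16,  a[11] = 15,  a[12] = 17,  a[13] = 13,  a[14] = 21,  a[15] = 5,  a[16] = 14,  a[17] = 19,  a[18] = 9,  a[19] = 6,  a[20] = 12,  a[21] = 0,  a[22] = 1,  a[23] = 22.
Since a[23] = a[1] = 22, the sequence is periodic with period 22.
(249 - 1) mod 22 = 6, so a[249] = a[7] = 7.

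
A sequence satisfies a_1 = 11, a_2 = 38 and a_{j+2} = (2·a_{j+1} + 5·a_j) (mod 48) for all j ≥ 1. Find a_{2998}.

2

Computing terms: a_1 = 11; a_2 = 38; a_3 = 35; a_4 = 20; a_5 = 23; a_6 = 2; a_7 = 23; a_8 = 8; a_9 = 35; a_{10} = 14; a_{11} = 11; a_{12} = 44; a_{13} = 47; a_{14} = 26; a_{15} = 47; a_{16} = 32; a_{17} = 11; a_{18} = 38.
Since (a_{17}, a_{18}) = (a_1, a_2) = (11, 38) (two consecutive terms determine the rest), the sequence is periodic with period 16.
(2998 - 1) mod 16 = 5, so a_{2998} = a_6 = 2.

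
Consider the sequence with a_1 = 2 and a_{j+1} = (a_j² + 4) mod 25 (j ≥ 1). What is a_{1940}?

a_1 = 2; a_2 = 8; a_3 = 18; a_4 = 3; a_5 = 13; a_6 = 23; a_7 = 8.
Since a_7 = a_2 = 8, the sequence is eventually periodic: after a pre-period of length 1 it cycles with period 5.
For j ≥ 2, a_j depends only on (j - 2) mod 5. (1940 - 2) mod 5 = 3, so a_{1940} = a_5 = 13.

13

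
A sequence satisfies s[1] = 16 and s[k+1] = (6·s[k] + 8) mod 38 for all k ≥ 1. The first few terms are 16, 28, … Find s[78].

We have s[1] = 16,  s[2] = 28,  s[3] = 24,  s[4] = 0,  s[5] = 8,  s[6] = 18,  s[7] = 2,  s[8] = 20,  s[9] = 14,  s[10] = 16.
The sequence repeats with period 9.
(78 - 1) mod 9 = 5, so s[78] = s[6] = 18.

18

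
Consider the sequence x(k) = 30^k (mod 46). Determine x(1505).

Listing terms: x(0) = 1; x(1) = 30; x(2) = 26; x(3) = 44; x(4) = 32; x(5) = 40; x(6) = 4; x(7) = 28; x(8) = 12; x(9) = 38; x(10) = 36; x(11) = 22; x(12) = 16; x(13) = 20; x(14) = 2; x(15) = 14; x(16) = 6; x(17) = 42; x(18) = 18; x(19) = 34; x(20) = 8; x(21) = 10; x(22) = 24; x(23) = 30.
Since x(23) = x(1) = 30, the sequence is eventually periodic: after a pre-period of length 1 it cycles with period 22.
For k ≥ 1, x(k) depends only on (k - 1) mod 22. (1505 - 1) mod 22 = 8, so x(1505) = x(9) = 38.

38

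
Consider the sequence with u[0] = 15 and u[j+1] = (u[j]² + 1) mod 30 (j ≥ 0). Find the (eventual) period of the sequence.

u[0] = 15; u[1] = 16; u[2] = 17; u[3] = 20; u[4] = 11; u[5] = 2; u[6] = 5; u[7] = 26; u[8] = 17.
Since u[8] = u[2] = 17, the sequence is eventually periodic: after a pre-period of length 2 it cycles with period 6.

6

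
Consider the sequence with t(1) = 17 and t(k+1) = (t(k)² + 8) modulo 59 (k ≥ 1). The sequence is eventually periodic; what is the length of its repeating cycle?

3

Computing terms: t(1) = 17; t(2) = 2; t(3) = 12; t(4) = 34; t(5) = 43; t(6) = 28; t(7) = 25; t(8) = 43.
Since t(8) = t(5) = 43, the sequence is eventually periodic: after a pre-period of length 4 it cycles with period 3.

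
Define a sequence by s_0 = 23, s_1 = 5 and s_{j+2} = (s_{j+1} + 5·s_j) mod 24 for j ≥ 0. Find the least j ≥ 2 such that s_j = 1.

We have s_0 = 23, s_1 = 5, s_2 = 0, s_3 = 1, s_4 = 1, s_5 = 6, s_6 = 11, s_7 = 17, s_8 = 0, s_9 = 13, s_{10} = 13, s_{11} = 6, s_{12} = 23, s_{13} = 5.
The sequence repeats with period 12.
The value 1 first appears (with j ≥ 2) at s_3.

3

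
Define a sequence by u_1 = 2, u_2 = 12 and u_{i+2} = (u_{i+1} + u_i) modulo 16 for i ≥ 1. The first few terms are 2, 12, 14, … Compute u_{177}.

6

We have u_1 = 2; u_2 = 12; u_3 = 14; u_4 = 10; u_5 = 8; u_6 = 2; u_7 = 10; u_8 = 12; u_9 = 6; u_{10} = 2; u_{11} = 8; u_{12} = 10; u_{13} = 2; u_{14} = 12.
Since (u_{13}, u_{14}) = (u_1, u_2) = (2, 12) (two consecutive terms determine the rest), the sequence is periodic with period 12.
(177 - 1) mod 12 = 8, so u_{177} = u_9 = 6.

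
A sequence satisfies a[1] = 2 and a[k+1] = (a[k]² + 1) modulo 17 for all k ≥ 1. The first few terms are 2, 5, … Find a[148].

Listing terms: a[1] = 2,  a[2] = 5,  a[3] = 9,  a[4] = 14,  a[5] = 10,  a[6] = 16,  a[7] = 2.
The sequence repeats with period 6.
So a[148] = a[1 + ((148-1) mod 6)] = a[4] = 14.

14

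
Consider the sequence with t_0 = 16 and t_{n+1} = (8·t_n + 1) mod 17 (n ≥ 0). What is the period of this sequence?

Computing terms: t_0 = 16, t_1 = 10, t_2 = 13, t_3 = 3, t_4 = 8, t_5 = 14, t_6 = 11, t_7 = 4, t_8 = 16.
Since t_8 = t_0 = 16, the sequence is periodic with period 8.

8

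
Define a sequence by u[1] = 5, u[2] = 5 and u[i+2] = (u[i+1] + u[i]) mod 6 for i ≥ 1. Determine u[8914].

5

u[1] = 5, u[2] = 5, u[3] = 4, u[4] = 3, u[5] = 1, u[6] = 4, u[7] = 5, u[8] = 3, u[9] = 2, u[10] = 5, u[11] = 1, u[12] = 0, u[13] = 1, u[14] = 1, u[15] = 2, u[16] = 3, u[17] = 5, u[18] = 2, u[19] = 1, u[20] = 3, u[21] = 4, u[22] = 1, u[23] = 5, u[24] = 0, u[25] = 5, u[26] = 5.
Since (u[25], u[26]) = (u[1], u[2]) = (5, 5) (two consecutive terms determine the rest), the sequence is periodic with period 24.
So u[8914] = u[1 + ((8914-1) mod 24)] = u[10] = 5.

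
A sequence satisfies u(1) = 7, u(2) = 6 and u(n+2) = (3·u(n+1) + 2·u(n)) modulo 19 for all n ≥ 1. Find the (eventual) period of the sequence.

We have u(1) = 7, u(2) = 6, u(3) = 13, u(4) = 13, u(5) = 8, u(6) = 12, u(7) = 14, u(8) = 9, u(9) = 17, u(10) = 12, u(11) = 13, u(12) = 6, u(13) = 6, u(14) = 11, u(15) = 7, u(16) = 5, u(17) = 10, u(18) = 2, u(19) = 7, u(20) = 6.
The sequence repeats with period 18.

18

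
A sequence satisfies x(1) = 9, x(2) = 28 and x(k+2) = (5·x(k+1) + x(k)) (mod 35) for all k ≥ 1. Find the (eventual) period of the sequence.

6

We have x(1) = 9, x(2) = 28, x(3) = 9, x(4) = 3, x(5) = 24, x(6) = 18, x(7) = 9, x(8) = 28.
The sequence repeats with period 6.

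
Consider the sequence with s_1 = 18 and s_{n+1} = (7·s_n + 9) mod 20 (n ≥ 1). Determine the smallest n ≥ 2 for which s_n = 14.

We have s_1 = 18,  s_2 = 15,  s_3 = 14,  s_4 = 7,  s_5 = 18.
The sequence repeats with period 4.
The value 14 first appears (with n ≥ 2) at s_3.

3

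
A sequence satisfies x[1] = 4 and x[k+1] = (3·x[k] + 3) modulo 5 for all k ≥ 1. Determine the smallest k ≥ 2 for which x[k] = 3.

We have x[1] = 4; x[2] = 0; x[3] = 3; x[4] = 2; x[5] = 4.
The sequence repeats with period 4.
The value 3 first appears (with k ≥ 2) at x[3].

3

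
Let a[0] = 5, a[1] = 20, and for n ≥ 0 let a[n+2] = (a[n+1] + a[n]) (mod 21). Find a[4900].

Computing terms: a[0] = 5,  a[1] = 20,  a[2] = 4,  a[3] = 3,  a[4] = 7,  a[5] = 10,  a[6] = 17,  a[7] = 6,  a[8] = 2,  a[9] = 8,  a[10] = 10,  a[11] = 18,  a[12] = 7,  a[13] = 4,  a[14] = 11,  a[15] = 15,  a[16] = 5,  a[17] = 20.
Since (a[16], a[17]) = (a[0], a[1]) = (5, 20) (two consecutive terms determine the rest), the sequence is periodic with period 16.
(4900 - 0) mod 16 = 4, so a[4900] = a[4] = 7.

7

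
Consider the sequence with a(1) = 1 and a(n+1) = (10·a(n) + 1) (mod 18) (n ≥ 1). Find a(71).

We have a(1) = 1, a(2) = 11, a(3) = 3, a(4) = 13, a(5) = 5, a(6) = 15, a(7) = 7, a(8) = 17, a(9) = 9, a(10) = 1.
Since a(10) = a(1) = 1, the sequence is periodic with period 9.
So a(71) = a(1 + ((71-1) mod 9)) = a(8) = 17.

17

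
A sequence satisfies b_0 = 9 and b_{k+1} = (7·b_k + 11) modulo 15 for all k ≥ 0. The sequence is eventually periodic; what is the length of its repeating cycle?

3

Computing terms: b_0 = 9, b_1 = 14, b_2 = 4, b_3 = 9.
The sequence repeats with period 3.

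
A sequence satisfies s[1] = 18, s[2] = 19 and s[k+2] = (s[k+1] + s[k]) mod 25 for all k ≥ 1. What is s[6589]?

Listing terms: s[1] = 18,  s[2] = 19,  s[3] = 12,  s[4] = 6,  s[5] = 18,  s[6] = 24,  s[7] = 17,  s[8] = 16,  s[9] = 8,  s[10] = 24,  s[11] = 7,  s[12] = 6,  s[13] = 13,  s[14] = 19,  s[15] = 7,  s[16] = 1,  s[17] = 8,  s[18] = 9,  s[19] = 17,  s[20] = 1,  s[21] = 18,  s[22] = 19.
Since (s[21], s[22]) = (s[1], s[2]) = (18, 19) (two consecutive terms determine the rest), the sequence is periodic with period 20.
So s[6589] = s[1 + ((6589-1) mod 20)] = s[9] = 8.

8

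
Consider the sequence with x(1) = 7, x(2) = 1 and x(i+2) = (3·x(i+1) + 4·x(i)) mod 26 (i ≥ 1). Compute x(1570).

Computing terms: x(1) = 7,  x(2) = 1,  x(3) = 5,  x(4) = 19,  x(5) = 25,  x(6) = 21,  x(7) = 7,  x(8) = 1.
The sequence repeats with period 6.
(1570 - 1) mod 6 = 3, so x(1570) = x(4) = 19.

19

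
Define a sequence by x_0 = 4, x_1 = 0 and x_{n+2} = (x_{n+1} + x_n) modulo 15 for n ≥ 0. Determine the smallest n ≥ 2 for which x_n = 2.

7

We have x_0 = 4,  x_1 = 0,  x_2 = 4,  x_3 = 4,  x_4 = 8,  x_5 = 12,  x_6 = 5,  x_7 = 2,  x_8 = 7,  x_9 = 9,  x_{10} = 1,  x_{11} = 10,  x_{12} = 11,  x_{13} = 6,  x_{14} = 2,  x_{15} = 8,  x_{16} = 10,  x_{17} = 3,  x_{18} = 13,  x_{19} = 1,  x_{20} = 14,  x_{21} = 0,  x_{22} = 14,  x_{23} = 14,  x_{24} = 13,  x_{25} = 12,  x_{26} = 10,  x_{27} = 7,  x_{28} = 2,  x_{29} = 9,  x_{30} = 11,  x_{31} = 5,  x_{32} = 1,  x_{33} = 6,  x_{34} = 7,  x_{35} = 13,  x_{36} = 5,  x_{37} = 3,  x_{38} = 8,  x_{39} = 11,  x_{40} = 4,  x_{41} = 0.
Since (x_{40}, x_{41}) = (x_0, x_1) = (4, 0) (two consecutive terms determine the rest), the sequence is periodic with period 40.
The value 2 first appears (with n ≥ 2) at x_7.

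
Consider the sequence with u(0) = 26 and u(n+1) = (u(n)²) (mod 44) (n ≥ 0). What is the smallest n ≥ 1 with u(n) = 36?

2

Listing terms: u(0) = 26; u(1) = 16; u(2) = 36; u(3) = 20; u(4) = 4; u(5) = 16.
Since u(5) = u(1) = 16, the sequence is eventually periodic: after a pre-period of length 1 it cycles with period 4.
The value 36 first appears (with n ≥ 1) at u(2).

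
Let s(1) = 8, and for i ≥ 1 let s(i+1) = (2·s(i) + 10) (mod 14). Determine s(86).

12

We have s(1) = 8; s(2) = 12; s(3) = 6; s(4) = 8.
Since s(4) = s(1) = 8, the sequence is periodic with period 3.
(86 - 1) mod 3 = 1, so s(86) = s(2) = 12.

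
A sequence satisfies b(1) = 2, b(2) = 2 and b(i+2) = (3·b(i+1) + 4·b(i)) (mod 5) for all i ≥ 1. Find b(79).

Computing terms: b(1) = 2,  b(2) = 2,  b(3) = 4,  b(4) = 0,  b(5) = 1,  b(6) = 3,  b(7) = 3,  b(8) = 1,  b(9) = 0,  b(10) = 4,  b(11) = 2,  b(12) = 2.
The sequence repeats with period 10.
So b(79) = b(1 + ((79-1) mod 10)) = b(9) = 0.

0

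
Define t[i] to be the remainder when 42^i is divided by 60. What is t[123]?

Listing terms: t[1] = 42,  t[2] = 24,  t[3] = 48,  t[4] = 36,  t[5] = 12,  t[6] = 24.
Since t[6] = t[2] = 24, the sequence is eventually periodic: after a pre-period of length 1 it cycles with period 4.
For i ≥ 2, t[i] depends only on (i - 2) mod 4. (123 - 2) mod 4 = 1, so t[123] = t[3] = 48.

48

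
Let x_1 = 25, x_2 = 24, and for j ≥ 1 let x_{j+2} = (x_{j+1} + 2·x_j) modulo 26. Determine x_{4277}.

We have x_1 = 25; x_2 = 24; x_3 = 22; x_4 = 18; x_5 = 10; x_6 = 20; x_7 = 14; x_8 = 2; x_9 = 4; x_{10} = 8; x_{11} = 16; x_{12} = 6; x_{13} = 12; x_{14} = 24; x_{15} = 22.
Since (x_{14}, x_{15}) = (x_2, x_3) = (24, 22) (two consecutive terms determine the rest), the sequence is eventually periodic: after a pre-period of length 1 it cycles with period 12.
For j ≥ 2, x_j depends only on (j - 2) mod 12. (4277 - 2) mod 12 = 3, so x_{4277} = x_5 = 10.

10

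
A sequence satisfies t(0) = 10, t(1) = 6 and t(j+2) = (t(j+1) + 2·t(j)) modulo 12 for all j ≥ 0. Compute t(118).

6

t(0) = 10, t(1) = 6, t(2) = 2, t(3) = 2, t(4) = 6, t(5) = 10, t(6) = 10, t(7) = 6.
Since (t(6), t(7)) = (t(0), t(1)) = (10, 6) (two consecutive terms determine the rest), the sequence is periodic with period 6.
(118 - 0) mod 6 = 4, so t(118) = t(4) = 6.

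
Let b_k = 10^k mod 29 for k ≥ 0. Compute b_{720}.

7

Listing terms: b_0 = 1, b_1 = 10, b_2 = 13, b_3 = 14, b_4 = 24, b_5 = 8, b_6 = 22, b_7 = 17, b_8 = 25, b_9 = 18, b_{10} = 6, b_{11} = 2, b_{12} = 20, b_{13} = 26, b_{14} = 28, b_{15} = 19, b_{16} = 16, b_{17} = 15, b_{18} = 5, b_{19} = 21, b_{20} = 7, b_{21} = 12, b_{22} = 4, b_{23} = 11, b_{24} = 23, b_{25} = 27, b_{26} = 9, b_{27} = 3, b_{28} = 1.
Since b_{28} = b_0 = 1, the sequence is periodic with period 28.
(720 - 0) mod 28 = 20, so b_{720} = b_{20} = 7.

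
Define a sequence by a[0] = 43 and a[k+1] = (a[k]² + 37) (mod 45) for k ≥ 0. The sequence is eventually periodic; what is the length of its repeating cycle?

a[0] = 43,  a[1] = 41,  a[2] = 8,  a[3] = 11,  a[4] = 23,  a[5] = 26,  a[6] = 38,  a[7] = 41.
Since a[7] = a[1] = 41, the sequence is eventually periodic: after a pre-period of length 1 it cycles with period 6.

6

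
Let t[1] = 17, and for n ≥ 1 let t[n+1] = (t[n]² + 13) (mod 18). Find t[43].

Computing terms: t[1] = 17; t[2] = 14; t[3] = 11; t[4] = 8; t[5] = 5; t[6] = 2; t[7] = 17.
Since t[7] = t[1] = 17, the sequence is periodic with period 6.
So t[43] = t[1 + ((43-1) mod 6)] = t[1] = 17.

17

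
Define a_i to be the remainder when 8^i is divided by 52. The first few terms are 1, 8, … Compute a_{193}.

We have a_0 = 1; a_1 = 8; a_2 = 12; a_3 = 44; a_4 = 40; a_5 = 8.
Since a_5 = a_1 = 8, the sequence is eventually periodic: after a pre-period of length 1 it cycles with period 4.
For i ≥ 1, a_i depends only on (i - 1) mod 4. (193 - 1) mod 4 = 0, so a_{193} = a_1 = 8.

8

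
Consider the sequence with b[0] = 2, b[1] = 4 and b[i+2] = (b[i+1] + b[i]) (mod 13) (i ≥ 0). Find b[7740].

Listing terms: b[0] = 2, b[1] = 4, b[2] = 6, b[3] = 10, b[4] = 3, b[5] = 0, b[6] = 3, b[7] = 3, b[8] = 6, b[9] = 9, b[10] = 2, b[11] = 11, b[12] = 0, b[13] = 11, b[14] = 11, b[15] = 9, b[16] = 7, b[17] = 3, b[18] = 10, b[19] = 0, b[20] = 10, b[21] = 10, b[22] = 7, b[23] = 4, b[24] = 11, b[25] = 2, b[26] = 0, b[27] = 2, b[28] = 2, b[29] = 4.
The sequence repeats with period 28.
So b[7740] = b[0 + ((7740-0) mod 28)] = b[12] = 0.

0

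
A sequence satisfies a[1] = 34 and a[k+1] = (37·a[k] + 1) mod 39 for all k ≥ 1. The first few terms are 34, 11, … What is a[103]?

10

Listing terms: a[1] = 34; a[2] = 11; a[3] = 18; a[4] = 4; a[5] = 32; a[6] = 15; a[7] = 10; a[8] = 20; a[9] = 0; a[10] = 1; a[11] = 38; a[12] = 3; a[13] = 34.
Since a[13] = a[1] = 34, the sequence is periodic with period 12.
(103 - 1) mod 12 = 6, so a[103] = a[7] = 10.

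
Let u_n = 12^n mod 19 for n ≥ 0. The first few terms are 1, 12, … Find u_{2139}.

Computing terms: u_0 = 1, u_1 = 12, u_2 = 11, u_3 = 18, u_4 = 7, u_5 = 8, u_6 = 1.
Since u_6 = u_0 = 1, the sequence is periodic with period 6.
(2139 - 0) mod 6 = 3, so u_{2139} = u_3 = 18.

18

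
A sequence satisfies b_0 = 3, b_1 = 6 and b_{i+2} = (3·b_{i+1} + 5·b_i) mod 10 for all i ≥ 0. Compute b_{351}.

9

Listing terms: b_0 = 3,  b_1 = 6,  b_2 = 3,  b_3 = 9,  b_4 = 2,  b_5 = 1,  b_6 = 3,  b_7 = 4,  b_8 = 7,  b_9 = 1,  b_{10} = 8,  b_{11} = 9,  b_{12} = 7,  b_{13} = 6,  b_{14} = 3.
Since (b_{13}, b_{14}) = (b_1, b_2) = (6, 3) (two consecutive terms determine the rest), the sequence is eventually periodic: after a pre-period of length 1 it cycles with period 12.
For i ≥ 1, b_i depends only on (i - 1) mod 12. (351 - 1) mod 12 = 2, so b_{351} = b_3 = 9.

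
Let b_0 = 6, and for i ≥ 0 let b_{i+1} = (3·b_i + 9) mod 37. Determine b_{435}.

Listing terms: b_0 = 6; b_1 = 27; b_2 = 16; b_3 = 20; b_4 = 32; b_5 = 31; b_6 = 28; b_7 = 19; b_8 = 29; b_9 = 22; b_{10} = 1; b_{11} = 12; b_{12} = 8; b_{13} = 33; b_{14} = 34; b_{15} = 0; b_{16} = 9; b_{17} = 36; b_{18} = 6.
Since b_{18} = b_0 = 6, the sequence is periodic with period 18.
(435 - 0) mod 18 = 3, so b_{435} = b_3 = 20.

20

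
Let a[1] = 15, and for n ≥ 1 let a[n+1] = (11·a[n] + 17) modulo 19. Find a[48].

a[1] = 15, a[2] = 11, a[3] = 5, a[4] = 15.
The sequence repeats with period 3.
(48 - 1) mod 3 = 2, so a[48] = a[3] = 5.

5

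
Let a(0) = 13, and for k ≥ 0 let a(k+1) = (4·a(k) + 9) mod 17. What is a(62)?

15

Listing terms: a(0) = 13; a(1) = 10; a(2) = 15; a(3) = 1; a(4) = 13.
Since a(4) = a(0) = 13, the sequence is periodic with period 4.
So a(62) = a(0 + ((62-0) mod 4)) = a(2) = 15.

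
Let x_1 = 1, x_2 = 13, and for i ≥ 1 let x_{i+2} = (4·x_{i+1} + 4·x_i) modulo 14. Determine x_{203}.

12

Computing terms: x_1 = 1,  x_2 = 13,  x_3 = 0,  x_4 = 10,  x_5 = 12,  x_6 = 4,  x_7 = 8,  x_8 = 6,  x_9 = 0,  x_{10} = 10.
Since (x_9, x_{10}) = (x_3, x_4) = (0, 10) (two consecutive terms determine the rest), the sequence is eventually periodic: after a pre-period of length 2 it cycles with period 6.
For i ≥ 3, x_i depends only on (i - 3) mod 6. (203 - 3) mod 6 = 2, so x_{203} = x_5 = 12.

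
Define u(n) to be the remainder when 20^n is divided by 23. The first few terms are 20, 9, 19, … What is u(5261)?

We have u(1) = 20,  u(2) = 9,  u(3) = 19,  u(4) = 12,  u(5) = 10,  u(6) = 16,  u(7) = 21,  u(8) = 6,  u(9) = 5,  u(10) = 8,  u(11) = 22,  u(12) = 3,  u(13) = 14,  u(14) = 4,  u(15) = 11,  u(16) = 13,  u(17) = 7,  u(18) = 2,  u(19) = 17,  u(20) = 18,  u(21) = 15,  u(22) = 1,  u(23) = 20.
The sequence repeats with period 22.
(5261 - 1) mod 22 = 2, so u(5261) = u(3) = 19.

19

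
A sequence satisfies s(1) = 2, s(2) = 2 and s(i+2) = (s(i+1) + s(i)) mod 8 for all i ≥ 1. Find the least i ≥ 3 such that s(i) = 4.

3

s(1) = 2,  s(2) = 2,  s(3) = 4,  s(4) = 6,  s(5) = 2,  s(6) = 0,  s(7) = 2,  s(8) = 2.
The sequence repeats with period 6.
The value 4 first appears (with i ≥ 3) at s(3).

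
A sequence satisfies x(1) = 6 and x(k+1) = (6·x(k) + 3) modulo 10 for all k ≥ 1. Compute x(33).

Listing terms: x(1) = 6,  x(2) = 9,  x(3) = 7,  x(4) = 5,  x(5) = 3,  x(6) = 1,  x(7) = 9.
Since x(7) = x(2) = 9, the sequence is eventually periodic: after a pre-period of length 1 it cycles with period 5.
For k ≥ 2, x(k) depends only on (k - 2) mod 5. (33 - 2) mod 5 = 1, so x(33) = x(3) = 7.

7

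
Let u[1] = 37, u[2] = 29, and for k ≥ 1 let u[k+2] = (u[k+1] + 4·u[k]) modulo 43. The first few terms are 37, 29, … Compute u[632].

29

Listing terms: u[1] = 37, u[2] = 29, u[3] = 5, u[4] = 35, u[5] = 12, u[6] = 23, u[7] = 28, u[8] = 34, u[9] = 17, u[10] = 24, u[11] = 6, u[12] = 16, u[13] = 40, u[14] = 18, u[15] = 6, u[16] = 35, u[17] = 16, u[18] = 27, u[19] = 5, u[20] = 27, u[21] = 4, u[22] = 26, u[23] = 42, u[24] = 17, u[25] = 13, u[26] = 38, u[27] = 4, u[28] = 27, u[29] = 0, u[30] = 22, u[31] = 22, u[32] = 24, u[33] = 26, u[34] = 36, u[35] = 11, u[36] = 26, u[37] = 27, u[38] = 2, u[39] = 24, u[40] = 32, u[41] = 42, u[42] = 41, u[43] = 37, u[44] = 29.
Since (u[43], u[44]) = (u[1], u[2]) = (37, 29) (two consecutive terms determine the rest), the sequence is periodic with period 42.
So u[632] = u[1 + ((632-1) mod 42)] = u[2] = 29.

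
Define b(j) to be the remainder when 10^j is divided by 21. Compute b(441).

b(0) = 1,  b(1) = 10,  b(2) = 16,  b(3) = 13,  b(4) = 4,  b(5) = 19,  b(6) = 1.
Since b(6) = b(0) = 1, the sequence is periodic with period 6.
So b(441) = b(0 + ((441-0) mod 6)) = b(3) = 13.

13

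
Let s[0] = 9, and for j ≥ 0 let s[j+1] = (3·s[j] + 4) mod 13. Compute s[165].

Listing terms: s[0] = 9,  s[1] = 5,  s[2] = 6,  s[3] = 9.
The sequence repeats with period 3.
So s[165] = s[0 + ((165-0) mod 3)] = s[0] = 9.

9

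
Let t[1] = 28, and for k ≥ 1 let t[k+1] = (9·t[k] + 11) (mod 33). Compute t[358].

2

Computing terms: t[1] = 28; t[2] = 32; t[3] = 2; t[4] = 29; t[5] = 8; t[6] = 17; t[7] = 32.
Since t[7] = t[2] = 32, the sequence is eventually periodic: after a pre-period of length 1 it cycles with period 5.
For k ≥ 2, t[k] depends only on (k - 2) mod 5. (358 - 2) mod 5 = 1, so t[358] = t[3] = 2.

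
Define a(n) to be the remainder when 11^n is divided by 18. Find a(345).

17

a(1) = 11; a(2) = 13; a(3) = 17; a(4) = 7; a(5) = 5; a(6) = 1; a(7) = 11.
The sequence repeats with period 6.
So a(345) = a(1 + ((345-1) mod 6)) = a(3) = 17.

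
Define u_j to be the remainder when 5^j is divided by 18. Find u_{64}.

We have u_0 = 1; u_1 = 5; u_2 = 7; u_3 = 17; u_4 = 13; u_5 = 11; u_6 = 1.
Since u_6 = u_0 = 1, the sequence is periodic with period 6.
(64 - 0) mod 6 = 4, so u_{64} = u_4 = 13.

13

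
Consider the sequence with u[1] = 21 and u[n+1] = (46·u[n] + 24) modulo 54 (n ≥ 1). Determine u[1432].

48

Listing terms: u[1] = 21,  u[2] = 18,  u[3] = 42,  u[4] = 12,  u[5] = 36,  u[6] = 6,  u[7] = 30,  u[8] = 0,  u[9] = 24,  u[10] = 48,  u[11] = 18.
Since u[11] = u[2] = 18, the sequence is eventually periodic: after a pre-period of length 1 it cycles with period 9.
For n ≥ 2, u[n] depends only on (n - 2) mod 9. (1432 - 2) mod 9 = 8, so u[1432] = u[10] = 48.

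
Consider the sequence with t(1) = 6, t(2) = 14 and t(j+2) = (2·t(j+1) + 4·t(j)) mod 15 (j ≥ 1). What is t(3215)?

8

Computing terms: t(1) = 6,  t(2) = 14,  t(3) = 7,  t(4) = 10,  t(5) = 3,  t(6) = 1,  t(7) = 14,  t(8) = 2,  t(9) = 0,  t(10) = 8,  t(11) = 1,  t(12) = 4,  t(13) = 12,  t(14) = 10,  t(15) = 8,  t(16) = 11,  t(17) = 9,  t(18) = 2,  t(19) = 10,  t(20) = 13,  t(21) = 6,  t(22) = 4,  t(23) = 2,  t(24) = 5,  t(25) = 3,  t(26) = 11,  t(27) = 4,  t(28) = 7,  t(29) = 0,  t(30) = 13,  t(31) = 11,  t(32) = 14,  t(33) = 12,  t(34) = 5,  t(35) = 13,  t(36) = 1,  t(37) = 9,  t(38) = 7,  t(39) = 5,  t(40) = 8,  t(41) = 6,  t(42) = 14.
The sequence repeats with period 40.
So t(3215) = t(1 + ((3215-1) mod 40)) = t(15) = 8.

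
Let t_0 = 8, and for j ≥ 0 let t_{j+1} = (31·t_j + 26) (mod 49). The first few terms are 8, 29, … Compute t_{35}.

1

t_0 = 8, t_1 = 29, t_2 = 43, t_3 = 36, t_4 = 15, t_5 = 1, t_6 = 8.
Since t_6 = t_0 = 8, the sequence is periodic with period 6.
So t_{35} = t_{0 + ((35-0) mod 6)} = t_5 = 1.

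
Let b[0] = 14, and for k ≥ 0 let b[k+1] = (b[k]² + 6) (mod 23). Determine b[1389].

Computing terms: b[0] = 14; b[1] = 18; b[2] = 8; b[3] = 1; b[4] = 7; b[5] = 9; b[6] = 18.
Since b[6] = b[1] = 18, the sequence is eventually periodic: after a pre-period of length 1 it cycles with period 5.
For k ≥ 1, b[k] depends only on (k - 1) mod 5. (1389 - 1) mod 5 = 3, so b[1389] = b[4] = 7.

7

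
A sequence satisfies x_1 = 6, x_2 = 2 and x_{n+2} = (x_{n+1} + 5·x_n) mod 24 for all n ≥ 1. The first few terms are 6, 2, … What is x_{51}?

8

Computing terms: x_1 = 6,  x_2 = 2,  x_3 = 8,  x_4 = 18,  x_5 = 10,  x_6 = 4,  x_7 = 6,  x_8 = 2.
Since (x_7, x_8) = (x_1, x_2) = (6, 2) (two consecutive terms determine the rest), the sequence is periodic with period 6.
So x_{51} = x_{1 + ((51-1) mod 6)} = x_3 = 8.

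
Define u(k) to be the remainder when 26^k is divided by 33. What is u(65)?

u(1) = 26,  u(2) = 16,  u(3) = 20,  u(4) = 25,  u(5) = 23,  u(6) = 4,  u(7) = 5,  u(8) = 31,  u(9) = 14,  u(10) = 1,  u(11) = 26.
Since u(11) = u(1) = 26, the sequence is periodic with period 10.
(65 - 1) mod 10 = 4, so u(65) = u(5) = 23.

23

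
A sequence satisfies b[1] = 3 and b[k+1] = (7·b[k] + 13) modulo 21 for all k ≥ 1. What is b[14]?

We have b[1] = 3,  b[2] = 13,  b[3] = 20,  b[4] = 6,  b[5] = 13.
Since b[5] = b[2] = 13, the sequence is eventually periodic: after a pre-period of length 1 it cycles with period 3.
For k ≥ 2, b[k] depends only on (k - 2) mod 3. (14 - 2) mod 3 = 0, so b[14] = b[2] = 13.

13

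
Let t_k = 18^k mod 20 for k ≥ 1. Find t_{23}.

12

We have t_1 = 18, t_2 = 4, t_3 = 12, t_4 = 16, t_5 = 8, t_6 = 4.
Since t_6 = t_2 = 4, the sequence is eventually periodic: after a pre-period of length 1 it cycles with period 4.
For k ≥ 2, t_k depends only on (k - 2) mod 4. (23 - 2) mod 4 = 1, so t_{23} = t_3 = 12.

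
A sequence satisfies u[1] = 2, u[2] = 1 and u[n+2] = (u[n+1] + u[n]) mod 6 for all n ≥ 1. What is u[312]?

5

Listing terms: u[1] = 2,  u[2] = 1,  u[3] = 3,  u[4] = 4,  u[5] = 1,  u[6] = 5,  u[7] = 0,  u[8] = 5,  u[9] = 5,  u[10] = 4,  u[11] = 3,  u[12] = 1,  u[13] = 4,  u[14] = 5,  u[15] = 3,  u[16] = 2,  u[17] = 5,  u[18] = 1,  u[19] = 0,  u[20] = 1,  u[21] = 1,  u[22] = 2,  u[23] = 3,  u[24] = 5,  u[25] = 2,  u[26] = 1.
Since (u[25], u[26]) = (u[1], u[2]) = (2, 1) (two consecutive terms determine the rest), the sequence is periodic with period 24.
So u[312] = u[1 + ((312-1) mod 24)] = u[24] = 5.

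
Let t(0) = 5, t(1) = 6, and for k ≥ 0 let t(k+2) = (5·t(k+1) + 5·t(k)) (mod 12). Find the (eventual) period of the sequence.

We have t(0) = 5,  t(1) = 6,  t(2) = 7,  t(3) = 5,  t(4) = 0,  t(5) = 1,  t(6) = 5,  t(7) = 6.
The sequence repeats with period 6.

6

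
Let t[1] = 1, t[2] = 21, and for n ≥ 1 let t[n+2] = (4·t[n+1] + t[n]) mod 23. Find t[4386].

Listing terms: t[1] = 1; t[2] = 21; t[3] = 16; t[4] = 16; t[5] = 11; t[6] = 14; t[7] = 21; t[8] = 6; t[9] = 22; t[10] = 2; t[11] = 7; t[12] = 7; t[13] = 12; t[14] = 9; t[15] = 2; t[16] = 17; t[17] = 1; t[18] = 21.
Since (t[17], t[18]) = (t[1], t[2]) = (1, 21) (two consecutive terms determine the rest), the sequence is periodic with period 16.
So t[4386] = t[1 + ((4386-1) mod 16)] = t[2] = 21.

21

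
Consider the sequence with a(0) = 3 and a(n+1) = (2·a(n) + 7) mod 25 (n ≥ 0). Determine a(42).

Computing terms: a(0) = 3, a(1) = 13, a(2) = 8, a(3) = 23, a(4) = 3.
Since a(4) = a(0) = 3, the sequence is periodic with period 4.
So a(42) = a(0 + ((42-0) mod 4)) = a(2) = 8.

8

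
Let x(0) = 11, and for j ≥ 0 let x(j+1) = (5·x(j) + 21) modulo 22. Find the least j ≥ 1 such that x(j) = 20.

Computing terms: x(0) = 11,  x(1) = 10,  x(2) = 5,  x(3) = 2,  x(4) = 9,  x(5) = 0,  x(6) = 21,  x(7) = 16,  x(8) = 13,  x(9) = 20,  x(10) = 11.
The sequence repeats with period 10.
The value 20 first appears (with j ≥ 1) at x(9).

9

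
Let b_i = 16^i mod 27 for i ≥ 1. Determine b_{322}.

We have b_1 = 16, b_2 = 13, b_3 = 19, b_4 = 7, b_5 = 4, b_6 = 10, b_7 = 25, b_8 = 22, b_9 = 1, b_{10} = 16.
The sequence repeats with period 9.
So b_{322} = b_{1 + ((322-1) mod 9)} = b_7 = 25.

25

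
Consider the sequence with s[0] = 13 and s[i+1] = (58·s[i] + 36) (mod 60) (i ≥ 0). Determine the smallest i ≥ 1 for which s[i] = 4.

Listing terms: s[0] = 13, s[1] = 10, s[2] = 16, s[3] = 4, s[4] = 28, s[5] = 40, s[6] = 16.
Since s[6] = s[2] = 16, the sequence is eventually periodic: after a pre-period of length 2 it cycles with period 4.
The value 4 first appears (with i ≥ 1) at s[3].

3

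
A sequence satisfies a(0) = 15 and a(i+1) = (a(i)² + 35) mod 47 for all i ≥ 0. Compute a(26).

Computing terms: a(0) = 15; a(1) = 25; a(2) = 2; a(3) = 39; a(4) = 5; a(5) = 13; a(6) = 16; a(7) = 9; a(8) = 22; a(9) = 2.
Since a(9) = a(2) = 2, the sequence is eventually periodic: after a pre-period of length 2 it cycles with period 7.
For i ≥ 2, a(i) depends only on (i - 2) mod 7. (26 - 2) mod 7 = 3, so a(26) = a(5) = 13.

13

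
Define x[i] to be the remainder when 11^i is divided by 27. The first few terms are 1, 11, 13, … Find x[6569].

Computing terms: x[0] = 1, x[1] = 11, x[2] = 13, x[3] = 8, x[4] = 7, x[5] = 23, x[6] = 10, x[7] = 2, x[8] = 22, x[9] = 26, x[10] = 16, x[11] = 14, x[12] = 19, x[13] = 20, x[14] = 4, x[15] = 17, x[16] = 25, x[17] = 5, x[18] = 1.
Since x[18] = x[0] = 1, the sequence is periodic with period 18.
So x[6569] = x[0 + ((6569-0) mod 18)] = x[17] = 5.

5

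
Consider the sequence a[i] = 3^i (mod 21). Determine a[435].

6

a[1] = 3, a[2] = 9, a[3] = 6, a[4] = 18, a[5] = 12, a[6] = 15, a[7] = 3.
Since a[7] = a[1] = 3, the sequence is periodic with period 6.
(435 - 1) mod 6 = 2, so a[435] = a[3] = 6.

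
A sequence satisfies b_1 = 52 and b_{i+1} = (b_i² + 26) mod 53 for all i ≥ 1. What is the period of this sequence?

b_1 = 52,  b_2 = 27,  b_3 = 13,  b_4 = 36,  b_5 = 50,  b_6 = 35,  b_7 = 32,  b_8 = 43,  b_9 = 20,  b_{10} = 2,  b_{11} = 30,  b_{12} = 25,  b_{13} = 15,  b_{14} = 39,  b_{15} = 10,  b_{16} = 20.
Since b_{16} = b_9 = 20, the sequence is eventually periodic: after a pre-period of length 8 it cycles with period 7.

7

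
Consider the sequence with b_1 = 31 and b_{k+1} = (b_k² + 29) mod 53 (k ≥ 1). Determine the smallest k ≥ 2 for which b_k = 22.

5

We have b_1 = 31,  b_2 = 36,  b_3 = 0,  b_4 = 29,  b_5 = 22,  b_6 = 36.
Since b_6 = b_2 = 36, the sequence is eventually periodic: after a pre-period of length 1 it cycles with period 4.
The value 22 first appears (with k ≥ 2) at b_5.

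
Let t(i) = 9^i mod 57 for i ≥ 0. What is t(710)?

Computing terms: t(0) = 1, t(1) = 9, t(2) = 24, t(3) = 45, t(4) = 6, t(5) = 54, t(6) = 30, t(7) = 42, t(8) = 36, t(9) = 39, t(10) = 9.
Since t(10) = t(1) = 9, the sequence is eventually periodic: after a pre-period of length 1 it cycles with period 9.
For i ≥ 1, t(i) depends only on (i - 1) mod 9. (710 - 1) mod 9 = 7, so t(710) = t(8) = 36.

36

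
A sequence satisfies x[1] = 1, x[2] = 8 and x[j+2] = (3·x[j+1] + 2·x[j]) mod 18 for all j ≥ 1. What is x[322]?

x[1] = 1; x[2] = 8; x[3] = 8; x[4] = 4; x[5] = 10; x[6] = 2; x[7] = 8; x[8] = 10; x[9] = 10; x[10] = 14; x[11] = 8; x[12] = 16; x[13] = 10; x[14] = 8; x[15] = 8.
Since (x[14], x[15]) = (x[2], x[3]) = (8, 8) (two consecutive terms determine the rest), the sequence is eventually periodic: after a pre-period of length 1 it cycles with period 12.
For j ≥ 2, x[j] depends only on (j - 2) mod 12. (322 - 2) mod 12 = 8, so x[322] = x[10] = 14.

14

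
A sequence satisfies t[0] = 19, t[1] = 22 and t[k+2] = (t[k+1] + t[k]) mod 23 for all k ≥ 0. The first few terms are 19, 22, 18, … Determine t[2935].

t[0] = 19,  t[1] = 22,  t[2] = 18,  t[3] = 17,  t[4] = 12,  t[5] = 6,  t[6] = 18,  t[7] = 1,  t[8] = 19,  t[9] = 20,  t[10] = 16,  t[11] = 13,  t[12] = 6,  t[13] = 19,  t[14] = 2,  t[15] = 21,  t[16] = 0,  t[17] = 21,  t[18] = 21,  t[19] = 19,  t[20] = 17,  t[21] = 13,  t[22] = 7,  t[23] = 20,  t[24] = 4,  t[25] = 1,  t[26] = 5,  t[27] = 6,  t[28] = 11,  t[29] = 17,  t[30] = 5,  t[31] = 22,  t[32] = 4,  t[33] = 3,  t[34] = 7,  t[35] = 10,  t[36] = 17,  t[37] = 4,  t[38] = 21,  t[39] = 2,  t[40] = 0,  t[41] = 2,  t[42] = 2,  t[43] = 4,  t[44] = 6,  t[45] = 10,  t[46] = 16,  t[47] = 3,  t[48] = 19,  t[49] = 22.
The sequence repeats with period 48.
(2935 - 0) mod 48 = 7, so t[2935] = t[7] = 1.

1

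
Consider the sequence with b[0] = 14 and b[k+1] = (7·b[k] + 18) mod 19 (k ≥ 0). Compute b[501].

14

Computing terms: b[0] = 14, b[1] = 2, b[2] = 13, b[3] = 14.
Since b[3] = b[0] = 14, the sequence is periodic with period 3.
(501 - 0) mod 3 = 0, so b[501] = b[0] = 14.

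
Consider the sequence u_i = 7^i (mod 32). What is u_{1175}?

Listing terms: u_1 = 7; u_2 = 17; u_3 = 23; u_4 = 1; u_5 = 7.
The sequence repeats with period 4.
(1175 - 1) mod 4 = 2, so u_{1175} = u_3 = 23.

23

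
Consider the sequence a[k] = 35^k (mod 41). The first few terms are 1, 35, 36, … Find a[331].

13

Computing terms: a[0] = 1,  a[1] = 35,  a[2] = 36,  a[3] = 30,  a[4] = 25,  a[5] = 14,  a[6] = 39,  a[7] = 12,  a[8] = 10,  a[9] = 22,  a[10] = 32,  a[11] = 13,  a[12] = 4,  a[13] = 17,  a[14] = 21,  a[15] = 38,  a[16] = 18,  a[17] = 15,  a[18] = 33,  a[19] = 7,  a[20] = 40,  a[21] = 6,  a[22] = 5,  a[23] = 11,  a[24] = 16,  a[25] = 27,  a[26] = 2,  a[27] = 29,  a[28] = 31,  a[29] = 19,  a[30] = 9,  a[31] = 28,  a[32] = 37,  a[33] = 24,  a[34] = 20,  a[35] = 3,  a[36] = 23,  a[37] = 26,  a[38] = 8,  a[39] = 34,  a[40] = 1.
Since a[40] = a[0] = 1, the sequence is periodic with period 40.
(331 - 0) mod 40 = 11, so a[331] = a[11] = 13.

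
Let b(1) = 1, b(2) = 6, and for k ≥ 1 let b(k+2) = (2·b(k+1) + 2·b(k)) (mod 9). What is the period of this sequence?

9

We have b(1) = 1; b(2) = 6; b(3) = 5; b(4) = 4; b(5) = 0; b(6) = 8; b(7) = 7; b(8) = 3; b(9) = 2; b(10) = 1; b(11) = 6.
The sequence repeats with period 9.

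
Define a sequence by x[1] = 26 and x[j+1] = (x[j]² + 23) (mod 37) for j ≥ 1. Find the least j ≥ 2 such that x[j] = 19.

6

Listing terms: x[1] = 26, x[2] = 33, x[3] = 2, x[4] = 27, x[5] = 12, x[6] = 19, x[7] = 14, x[8] = 34, x[9] = 32, x[10] = 11, x[11] = 33.
Since x[11] = x[2] = 33, the sequence is eventually periodic: after a pre-period of length 1 it cycles with period 9.
The value 19 first appears (with j ≥ 2) at x[6].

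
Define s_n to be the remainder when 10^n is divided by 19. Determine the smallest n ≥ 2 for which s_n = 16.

14

s_1 = 10,  s_2 = 5,  s_3 = 12,  s_4 = 6,  s_5 = 3,  s_6 = 11,  s_7 = 15,  s_8 = 17,  s_9 = 18,  s_{10} = 9,  s_{11} = 14,  s_{12} = 7,  s_{13} = 13,  s_{14} = 16,  s_{15} = 8,  s_{16} = 4,  s_{17} = 2,  s_{18} = 1,  s_{19} = 10.
The sequence repeats with period 18.
The value 16 first appears (with n ≥ 2) at s_{14}.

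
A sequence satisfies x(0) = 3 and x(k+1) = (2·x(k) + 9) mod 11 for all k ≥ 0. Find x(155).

We have x(0) = 3, x(1) = 4, x(2) = 6, x(3) = 10, x(4) = 7, x(5) = 1, x(6) = 0, x(7) = 9, x(8) = 5, x(9) = 8, x(10) = 3.
Since x(10) = x(0) = 3, the sequence is periodic with period 10.
(155 - 0) mod 10 = 5, so x(155) = x(5) = 1.

1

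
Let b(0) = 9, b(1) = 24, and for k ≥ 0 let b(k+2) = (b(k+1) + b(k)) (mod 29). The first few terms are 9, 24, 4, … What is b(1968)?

12

b(0) = 9; b(1) = 24; b(2) = 4; b(3) = 28; b(4) = 3; b(5) = 2; b(6) = 5; b(7) = 7; b(8) = 12; b(9) = 19; b(10) = 2; b(11) = 21; b(12) = 23; b(13) = 15; b(14) = 9; b(15) = 24.
Since (b(14), b(15)) = (b(0), b(1)) = (9, 24) (two consecutive terms determine the rest), the sequence is periodic with period 14.
So b(1968) = b(0 + ((1968-0) mod 14)) = b(8) = 12.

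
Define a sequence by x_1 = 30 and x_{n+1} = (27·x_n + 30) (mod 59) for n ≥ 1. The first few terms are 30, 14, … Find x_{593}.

10

We have x_1 = 30,  x_2 = 14,  x_3 = 54,  x_4 = 13,  x_5 = 27,  x_6 = 51,  x_7 = 50,  x_8 = 23,  x_9 = 2,  x_{10} = 25,  x_{11} = 56,  x_{12} = 8,  x_{13} = 10,  x_{14} = 5,  x_{15} = 47,  x_{16} = 1,  x_{17} = 57,  x_{18} = 35,  x_{19} = 31,  x_{20} = 41,  x_{21} = 16,  x_{22} = 49,  x_{23} = 55,  x_{24} = 40,  x_{25} = 48,  x_{26} = 28,  x_{27} = 19,  x_{28} = 12,  x_{29} = 0,  x_{30} = 30.
The sequence repeats with period 29.
So x_{593} = x_{1 + ((593-1) mod 29)} = x_{13} = 10.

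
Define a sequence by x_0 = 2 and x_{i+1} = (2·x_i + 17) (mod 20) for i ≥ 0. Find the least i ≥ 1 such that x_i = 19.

Listing terms: x_0 = 2,  x_1 = 1,  x_2 = 19,  x_3 = 15,  x_4 = 7,  x_5 = 11,  x_6 = 19.
Since x_6 = x_2 = 19, the sequence is eventually periodic: after a pre-period of length 2 it cycles with period 4.
The value 19 first appears (with i ≥ 1) at x_2.

2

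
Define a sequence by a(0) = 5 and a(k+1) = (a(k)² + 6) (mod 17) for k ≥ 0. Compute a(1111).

14

We have a(0) = 5,  a(1) = 14,  a(2) = 15,  a(3) = 10,  a(4) = 4,  a(5) = 5.
Since a(5) = a(0) = 5, the sequence is periodic with period 5.
So a(1111) = a(0 + ((1111-0) mod 5)) = a(1) = 14.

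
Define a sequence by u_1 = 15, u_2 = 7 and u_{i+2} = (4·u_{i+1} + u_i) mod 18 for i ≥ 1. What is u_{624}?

1

We have u_1 = 15; u_2 = 7; u_3 = 7; u_4 = 17; u_5 = 3; u_6 = 11; u_7 = 11; u_8 = 1; u_9 = 15; u_{10} = 7.
Since (u_9, u_{10}) = (u_1, u_2) = (15, 7) (two consecutive terms determine the rest), the sequence is periodic with period 8.
(624 - 1) mod 8 = 7, so u_{624} = u_8 = 1.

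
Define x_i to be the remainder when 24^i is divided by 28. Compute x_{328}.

Listing terms: x_0 = 1,  x_1 = 24,  x_2 = 16,  x_3 = 20,  x_4 = 4,  x_5 = 12,  x_6 = 8,  x_7 = 24.
Since x_7 = x_1 = 24, the sequence is eventually periodic: after a pre-period of length 1 it cycles with period 6.
For i ≥ 1, x_i depends only on (i - 1) mod 6. (328 - 1) mod 6 = 3, so x_{328} = x_4 = 4.

4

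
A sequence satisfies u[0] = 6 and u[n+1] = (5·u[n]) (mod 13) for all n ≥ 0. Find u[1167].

9

u[0] = 6; u[1] = 4; u[2] = 7; u[3] = 9; u[4] = 6.
Since u[4] = u[0] = 6, the sequence is periodic with period 4.
(1167 - 0) mod 4 = 3, so u[1167] = u[3] = 9.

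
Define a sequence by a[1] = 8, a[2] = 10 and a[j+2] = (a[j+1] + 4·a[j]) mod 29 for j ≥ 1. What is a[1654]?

a[1] = 8,  a[2] = 10,  a[3] = 13,  a[4] = 24,  a[5] = 18,  a[6] = 27,  a[7] = 12,  a[8] = 4,  a[9] = 23,  a[10] = 10,  a[11] = 15,  a[12] = 26,  a[13] = 28,  a[14] = 16,  a[15] = 12,  a[16] = 18,  a[17] = 8,  a[18] = 22,  a[19] = 25,  a[20] = 26,  a[21] = 10,  a[22] = 27,  a[23] = 9,  a[24] = 1,  a[25] = 8,  a[26] = 12,  a[27] = 15,  a[28] = 5,  a[29] = 7,  a[30] = 27,  a[31] = 26,  a[32] = 18,  a[33] = 6,  a[34] = 20,  a[35] = 15,  a[36] = 8,  a[37] = 10.
The sequence repeats with period 35.
So a[1654] = a[1 + ((1654-1) mod 35)] = a[9] = 23.

23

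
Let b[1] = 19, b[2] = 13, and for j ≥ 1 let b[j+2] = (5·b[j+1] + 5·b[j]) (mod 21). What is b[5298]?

Listing terms: b[1] = 19,  b[2] = 13,  b[3] = 13,  b[4] = 4,  b[5] = 1,  b[6] = 4,  b[7] = 4,  b[8] = 19,  b[9] = 10,  b[10] = 19,  b[11] = 19,  b[12] = 1,  b[13] = 16,  b[14] = 1,  b[15] = 1,  b[16] = 10,  b[17] = 13,  b[18] = 10,  b[19] = 10,  b[20] = 16,  b[21] = 4,  b[22] = 16,  b[23] = 16,  b[24] = 13,  b[25] = 19,  b[26] = 13.
Since (b[25], b[26]) = (b[1], b[2]) = (19, 13) (two consecutive terms determine the rest), the sequence is periodic with period 24.
So b[5298] = b[1 + ((5298-1) mod 24)] = b[18] = 10.

10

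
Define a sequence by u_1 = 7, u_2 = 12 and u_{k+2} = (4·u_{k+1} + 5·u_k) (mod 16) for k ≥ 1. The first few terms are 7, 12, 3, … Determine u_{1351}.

Computing terms: u_1 = 7, u_2 = 12, u_3 = 3, u_4 = 8, u_5 = 15, u_6 = 4, u_7 = 11, u_8 = 0, u_9 = 7, u_{10} = 12.
The sequence repeats with period 8.
So u_{1351} = u_{1 + ((1351-1) mod 8)} = u_7 = 11.

11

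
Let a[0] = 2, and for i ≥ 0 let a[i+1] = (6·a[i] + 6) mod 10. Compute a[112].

We have a[0] = 2, a[1] = 8, a[2] = 4, a[3] = 0, a[4] = 6, a[5] = 2.
The sequence repeats with period 5.
So a[112] = a[0 + ((112-0) mod 5)] = a[2] = 4.

4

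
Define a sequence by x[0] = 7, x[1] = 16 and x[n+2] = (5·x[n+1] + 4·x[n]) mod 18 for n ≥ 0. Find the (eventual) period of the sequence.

24

We have x[0] = 7,  x[1] = 16,  x[2] = 0,  x[3] = 10,  x[4] = 14,  x[5] = 2,  x[6] = 12,  x[7] = 14,  x[8] = 10,  x[9] = 16,  x[10] = 12,  x[11] = 16,  x[12] = 2,  x[13] = 2,  x[14] = 0,  x[15] = 8,  x[16] = 4,  x[17] = 16,  x[18] = 6,  x[19] = 4,  x[20] = 8,  x[21] = 2,  x[22] = 6,  x[23] = 2,  x[24] = 16,  x[25] = 16,  x[26] = 0.
Since (x[25], x[26]) = (x[1], x[2]) = (16, 0) (two consecutive terms determine the rest), the sequence is eventually periodic: after a pre-period of length 1 it cycles with period 24.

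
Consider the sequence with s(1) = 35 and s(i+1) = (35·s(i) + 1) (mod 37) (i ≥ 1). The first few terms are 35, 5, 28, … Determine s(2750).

Computing terms: s(1) = 35,  s(2) = 5,  s(3) = 28,  s(4) = 19,  s(5) = 0,  s(6) = 1,  s(7) = 36,  s(8) = 3,  s(9) = 32,  s(10) = 11,  s(11) = 16,  s(12) = 6,  s(13) = 26,  s(14) = 23,  s(15) = 29,  s(16) = 17,  s(17) = 4,  s(18) = 30,  s(19) = 15,  s(20) = 8,  s(21) = 22,  s(22) = 31,  s(23) = 13,  s(24) = 12,  s(25) = 14,  s(26) = 10,  s(27) = 18,  s(28) = 2,  s(29) = 34,  s(30) = 7,  s(31) = 24,  s(32) = 27,  s(33) = 21,  s(34) = 33,  s(35) = 9,  s(36) = 20,  s(37) = 35.
The sequence repeats with period 36.
So s(2750) = s(1 + ((2750-1) mod 36)) = s(14) = 23.

23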